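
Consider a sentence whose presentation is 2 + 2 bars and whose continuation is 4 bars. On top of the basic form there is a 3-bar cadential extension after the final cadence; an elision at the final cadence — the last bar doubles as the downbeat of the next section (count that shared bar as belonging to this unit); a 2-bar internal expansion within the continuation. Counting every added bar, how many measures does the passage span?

Basic sentence: 2 + 2 + 4 = 8 bars.
8 (basic form) + 3 (cadential extension) + 2 (internal expansion) = 13.
The elision shares a bar with the next section but does not change this unit's count.

13 measures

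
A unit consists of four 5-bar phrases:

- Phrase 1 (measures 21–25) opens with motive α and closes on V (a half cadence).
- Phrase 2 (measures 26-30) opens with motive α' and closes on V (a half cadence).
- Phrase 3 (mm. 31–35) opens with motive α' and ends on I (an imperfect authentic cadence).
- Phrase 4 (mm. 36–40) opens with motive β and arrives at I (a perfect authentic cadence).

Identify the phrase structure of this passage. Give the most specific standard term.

parallel double period

Four phrases in two halves: the first half (measures 21–30) ends with a half cadence, the second (mm. 31–40) with a perfect authentic cadence — a large antecedent–consequent pair, i.e. a double period.
Phrase 3 begins with the same material as phrase 1, making it parallel.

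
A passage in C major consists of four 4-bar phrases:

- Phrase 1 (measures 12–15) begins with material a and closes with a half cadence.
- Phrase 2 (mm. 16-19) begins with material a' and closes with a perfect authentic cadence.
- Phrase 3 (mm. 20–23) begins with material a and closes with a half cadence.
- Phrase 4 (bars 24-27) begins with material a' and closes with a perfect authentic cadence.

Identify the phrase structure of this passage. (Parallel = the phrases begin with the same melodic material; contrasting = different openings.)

The cadence pattern HC–PAC–HC–PAC is weak–strong twice, and phrases 3–4 restate phrases 1–2: a period heard twice, not a double period (which would end weakly at phrase 2).

repeated period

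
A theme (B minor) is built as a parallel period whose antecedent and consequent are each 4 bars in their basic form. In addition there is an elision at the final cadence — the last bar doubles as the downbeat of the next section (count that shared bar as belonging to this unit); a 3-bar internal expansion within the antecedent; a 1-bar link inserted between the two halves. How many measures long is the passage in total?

12 measures

Basic parallel period: 4 + 4 = 8 bars.
8 (basic form) + 3 (internal expansion) + 1 (link) = 12.
The elision shares a bar with the next section but does not change this unit's count.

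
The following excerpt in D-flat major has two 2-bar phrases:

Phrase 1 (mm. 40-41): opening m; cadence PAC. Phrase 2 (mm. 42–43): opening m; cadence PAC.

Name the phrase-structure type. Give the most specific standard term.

repeated phrase

Both phrases have the same opening (m) and the same cadence (perfect authentic cadence): the second is a restatement, not a consequent, so this is a repeated phrase rather than a period.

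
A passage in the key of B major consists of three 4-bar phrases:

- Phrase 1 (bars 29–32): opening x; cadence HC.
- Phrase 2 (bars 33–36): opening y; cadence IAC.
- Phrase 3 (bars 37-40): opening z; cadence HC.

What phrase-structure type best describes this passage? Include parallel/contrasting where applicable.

phrase group

The final phrase closes with a half cadence, which is not stronger than the preceding imperfect authentic cadence; the 3 phrases lack an overall antecedent–consequent design and so form a phrase group.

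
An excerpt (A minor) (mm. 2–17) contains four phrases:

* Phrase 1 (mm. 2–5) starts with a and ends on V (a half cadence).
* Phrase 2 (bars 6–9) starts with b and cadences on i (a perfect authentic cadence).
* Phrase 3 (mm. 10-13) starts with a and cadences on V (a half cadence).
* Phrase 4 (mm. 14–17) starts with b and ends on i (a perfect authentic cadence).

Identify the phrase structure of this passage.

The cadence pattern HC–PAC–HC–PAC is weak–strong twice, and phrases 3–4 restate phrases 1–2: a period heard twice, not a double period (which would end weakly at phrase 2).

repeated period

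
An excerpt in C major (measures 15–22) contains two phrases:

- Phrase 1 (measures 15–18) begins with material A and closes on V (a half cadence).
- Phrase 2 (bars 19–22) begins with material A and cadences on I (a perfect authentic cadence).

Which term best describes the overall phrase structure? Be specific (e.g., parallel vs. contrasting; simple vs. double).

Phrase 1 ends with a half cadence (weaker) and phrase 2 with a perfect authentic cadence (stronger): antecedent + consequent = a period.
The two phrases open with the same material (A / A), so the period is parallel.

parallel period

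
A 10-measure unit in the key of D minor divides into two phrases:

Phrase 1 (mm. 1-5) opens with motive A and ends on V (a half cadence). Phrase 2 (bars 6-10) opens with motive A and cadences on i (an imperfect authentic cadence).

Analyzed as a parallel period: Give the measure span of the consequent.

The antecedent is the phrase ending with the weaker cadence (half cadence, phrase 1) and the consequent the one ending more conclusively (imperfect authentic cadence, phrase 2); the consequent is measures 6–10.

measures 6–10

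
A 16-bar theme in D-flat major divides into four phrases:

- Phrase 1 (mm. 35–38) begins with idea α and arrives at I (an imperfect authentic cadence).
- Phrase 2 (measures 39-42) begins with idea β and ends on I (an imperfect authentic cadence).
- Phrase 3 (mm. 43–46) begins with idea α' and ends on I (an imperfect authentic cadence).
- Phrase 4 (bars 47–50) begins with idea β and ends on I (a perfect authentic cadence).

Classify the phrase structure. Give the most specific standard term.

Four phrases in two halves: the first half (mm. 35–42) ends with an imperfect authentic cadence, the second (mm. 43-50) with a perfect authentic cadence — a large antecedent–consequent pair, i.e. a double period.
Phrase 3 begins with the same material as phrase 1, making it parallel.

parallel double period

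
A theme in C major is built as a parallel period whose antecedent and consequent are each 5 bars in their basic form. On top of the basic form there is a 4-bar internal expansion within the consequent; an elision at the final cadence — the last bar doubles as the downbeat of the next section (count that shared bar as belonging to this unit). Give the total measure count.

14 measures

Basic parallel period: 5 + 5 = 10 bars.
10 (basic form) + 4 (internal expansion) = 14.
The elision shares a bar with the next section but does not change this unit's count.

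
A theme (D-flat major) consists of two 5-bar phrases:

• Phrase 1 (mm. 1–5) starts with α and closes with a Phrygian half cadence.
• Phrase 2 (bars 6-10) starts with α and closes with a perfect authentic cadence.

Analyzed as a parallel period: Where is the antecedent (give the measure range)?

measures 1–5

The antecedent is the phrase ending with the weaker cadence (Phrygian half cadence, phrase 1) and the consequent the one ending more conclusively (perfect authentic cadence, phrase 2); the antecedent is mm. 1-5.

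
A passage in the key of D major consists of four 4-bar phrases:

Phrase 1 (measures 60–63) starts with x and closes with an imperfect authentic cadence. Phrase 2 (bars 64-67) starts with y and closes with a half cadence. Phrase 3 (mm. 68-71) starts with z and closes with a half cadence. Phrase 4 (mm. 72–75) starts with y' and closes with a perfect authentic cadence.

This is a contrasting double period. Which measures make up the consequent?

measures 68–75

In a double period the first pair of phrases (ending half cadence) is the large antecedent and the second pair (ending perfect authentic cadence) is the large consequent; the consequent is measures 68–75.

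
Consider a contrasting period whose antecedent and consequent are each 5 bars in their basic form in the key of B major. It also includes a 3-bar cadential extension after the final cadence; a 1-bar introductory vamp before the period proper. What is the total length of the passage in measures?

14 measures

Basic contrasting period: 5 + 5 = 10 bars.
10 (basic form) + 3 (cadential extension) + 1 (introduction) = 14.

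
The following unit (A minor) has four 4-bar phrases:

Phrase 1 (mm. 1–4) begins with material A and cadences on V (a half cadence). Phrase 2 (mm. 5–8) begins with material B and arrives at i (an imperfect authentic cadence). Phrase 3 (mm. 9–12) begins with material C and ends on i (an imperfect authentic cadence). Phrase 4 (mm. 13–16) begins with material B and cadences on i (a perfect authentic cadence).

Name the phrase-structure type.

contrasting double period

Four phrases in two halves: the first half (mm. 1-8) ends with an imperfect authentic cadence, the second (bars 9–16) with a perfect authentic cadence — a large antecedent–consequent pair, i.e. a double period.
Phrase 3 begins with different material from phrase 1, making it contrasting.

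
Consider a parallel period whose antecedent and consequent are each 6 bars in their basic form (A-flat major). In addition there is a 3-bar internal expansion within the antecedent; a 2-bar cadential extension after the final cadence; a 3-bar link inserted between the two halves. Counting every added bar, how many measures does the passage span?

20 measures

Basic parallel period: 6 + 6 = 12 bars.
12 (basic form) + 3 (internal expansion) + 2 (cadential extension) + 3 (link) = 20.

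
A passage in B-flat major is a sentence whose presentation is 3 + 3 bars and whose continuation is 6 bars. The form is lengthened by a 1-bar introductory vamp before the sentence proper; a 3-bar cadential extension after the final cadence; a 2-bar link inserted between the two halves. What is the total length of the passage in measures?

18 measures

Basic sentence: 3 + 3 + 6 = 12 bars.
12 (basic form) + 1 (introduction) + 3 (cadential extension) + 2 (link) = 18.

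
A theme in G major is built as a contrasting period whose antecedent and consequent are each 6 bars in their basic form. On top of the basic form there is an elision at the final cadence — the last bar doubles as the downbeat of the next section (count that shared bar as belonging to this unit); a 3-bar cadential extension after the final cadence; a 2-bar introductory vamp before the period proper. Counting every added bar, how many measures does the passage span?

Basic contrasting period: 6 + 6 = 12 bars.
12 (basic form) + 3 (cadential extension) + 2 (introduction) = 17.
The elision shares a bar with the next section but does not change this unit's count.

17 measures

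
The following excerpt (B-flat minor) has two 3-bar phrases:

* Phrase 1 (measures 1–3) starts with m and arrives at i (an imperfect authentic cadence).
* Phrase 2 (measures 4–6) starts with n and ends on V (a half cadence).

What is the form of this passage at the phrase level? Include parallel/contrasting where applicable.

phrase group

The second phrase closes with a half cadence, which is not stronger than the first phrase's imperfect authentic cadence; without a weak→strong cadential pair there is no antecedent–consequent relationship, so this is a phrase group rather than a period.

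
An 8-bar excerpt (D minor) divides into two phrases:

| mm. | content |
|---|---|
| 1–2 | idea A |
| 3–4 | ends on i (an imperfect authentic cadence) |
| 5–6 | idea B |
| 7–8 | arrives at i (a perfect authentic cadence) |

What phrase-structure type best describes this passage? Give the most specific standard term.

contrasting period

Phrase 1 ends with an imperfect authentic cadence (weaker) and phrase 2 with a perfect authentic cadence (stronger): antecedent + consequent = a period.
The two phrases open with different material (A / B), so the period is contrasting.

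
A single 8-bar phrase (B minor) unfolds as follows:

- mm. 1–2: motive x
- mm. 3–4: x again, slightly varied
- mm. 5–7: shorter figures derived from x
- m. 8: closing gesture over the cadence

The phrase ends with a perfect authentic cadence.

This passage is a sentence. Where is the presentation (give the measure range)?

measures 1–4

The presentation of a sentence is the basic idea (mm. 1-2) plus its repetition (bars 3-4); the presentation is therefore mm. 1-4.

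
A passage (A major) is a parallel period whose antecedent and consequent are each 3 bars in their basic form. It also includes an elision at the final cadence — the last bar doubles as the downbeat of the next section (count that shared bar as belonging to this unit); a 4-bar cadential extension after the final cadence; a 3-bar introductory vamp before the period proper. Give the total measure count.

Basic parallel period: 3 + 3 = 6 bars.
6 (basic form) + 4 (cadential extension) + 3 (introduction) = 13.
The elision shares a bar with the next section but does not change this unit's count.

13 measures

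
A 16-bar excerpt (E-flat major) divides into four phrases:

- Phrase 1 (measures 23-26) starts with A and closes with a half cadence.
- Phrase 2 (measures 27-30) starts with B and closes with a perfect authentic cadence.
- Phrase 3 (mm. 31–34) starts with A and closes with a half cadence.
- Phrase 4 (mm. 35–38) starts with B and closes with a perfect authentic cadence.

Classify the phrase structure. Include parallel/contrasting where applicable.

repeated period

The cadence pattern HC–PAC–HC–PAC is weak–strong twice, and phrases 3–4 restate phrases 1–2: a period heard twice, not a double period (which would end weakly at phrase 2).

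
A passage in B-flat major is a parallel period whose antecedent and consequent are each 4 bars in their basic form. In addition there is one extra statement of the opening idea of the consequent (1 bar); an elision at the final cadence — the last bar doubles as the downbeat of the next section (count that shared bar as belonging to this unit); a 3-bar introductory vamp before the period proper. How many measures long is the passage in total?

Basic parallel period: 4 + 4 = 8 bars.
8 (basic form) + 1 (extra statement) + 3 (introduction) = 12.
The elision shares a bar with the next section but does not change this unit's count.

12 measures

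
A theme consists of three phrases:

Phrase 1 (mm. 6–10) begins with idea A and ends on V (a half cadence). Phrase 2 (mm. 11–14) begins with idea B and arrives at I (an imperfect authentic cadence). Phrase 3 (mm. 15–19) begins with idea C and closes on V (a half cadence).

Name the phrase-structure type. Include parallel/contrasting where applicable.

The final phrase closes with a half cadence, which is not stronger than the preceding imperfect authentic cadence; the 3 phrases lack an overall antecedent–consequent design and so form a phrase group.

phrase group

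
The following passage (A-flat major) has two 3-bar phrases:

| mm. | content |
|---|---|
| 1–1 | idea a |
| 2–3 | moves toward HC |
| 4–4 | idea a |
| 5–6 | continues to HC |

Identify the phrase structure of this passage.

Both phrases have the same opening (a) and the same cadence (half cadence): the second is a restatement, not a consequent, so this is a repeated phrase rather than a period.

repeated phrase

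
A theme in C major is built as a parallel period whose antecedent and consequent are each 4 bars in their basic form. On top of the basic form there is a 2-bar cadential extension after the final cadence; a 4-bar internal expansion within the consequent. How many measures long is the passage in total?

Basic parallel period: 4 + 4 = 8 bars.
8 (basic form) + 2 (cadential extension) + 4 (internal expansion) = 14.

14 measures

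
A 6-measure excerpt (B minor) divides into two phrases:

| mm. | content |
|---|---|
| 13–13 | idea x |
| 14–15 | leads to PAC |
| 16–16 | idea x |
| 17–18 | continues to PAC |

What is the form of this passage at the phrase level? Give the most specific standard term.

Both phrases have the same opening (x) and the same cadence (perfect authentic cadence): the second is a restatement, not a consequent, so this is a repeated phrase rather than a period.

repeated phrase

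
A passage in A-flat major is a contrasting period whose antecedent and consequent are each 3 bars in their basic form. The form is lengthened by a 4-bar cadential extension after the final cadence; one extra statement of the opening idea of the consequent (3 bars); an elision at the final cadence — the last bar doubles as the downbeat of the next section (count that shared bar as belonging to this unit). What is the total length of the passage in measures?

13 measures

Basic contrasting period: 3 + 3 = 6 bars.
6 (basic form) + 4 (cadential extension) + 3 (extra statement) = 13.
The elision shares a bar with the next section but does not change this unit's count.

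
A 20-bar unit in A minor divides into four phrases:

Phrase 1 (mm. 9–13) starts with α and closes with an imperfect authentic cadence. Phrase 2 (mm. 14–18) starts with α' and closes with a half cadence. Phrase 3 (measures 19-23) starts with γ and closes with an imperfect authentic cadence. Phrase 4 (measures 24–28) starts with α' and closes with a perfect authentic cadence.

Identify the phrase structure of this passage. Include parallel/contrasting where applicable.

Four phrases in two halves: the first half (mm. 9-18) ends with a half cadence, the second (mm. 19–28) with a perfect authentic cadence — a large antecedent–consequent pair, i.e. a double period.
Phrase 3 begins with different material from phrase 1, making it contrasting.

contrasting double period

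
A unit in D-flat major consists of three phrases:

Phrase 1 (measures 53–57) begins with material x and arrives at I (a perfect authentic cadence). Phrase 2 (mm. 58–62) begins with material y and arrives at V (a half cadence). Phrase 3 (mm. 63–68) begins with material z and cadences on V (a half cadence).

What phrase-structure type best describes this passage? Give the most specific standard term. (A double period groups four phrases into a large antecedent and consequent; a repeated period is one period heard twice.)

phrase group

The final phrase closes with a half cadence, which is not stronger than the preceding half cadence; the 3 phrases lack an overall antecedent–consequent design and so form a phrase group.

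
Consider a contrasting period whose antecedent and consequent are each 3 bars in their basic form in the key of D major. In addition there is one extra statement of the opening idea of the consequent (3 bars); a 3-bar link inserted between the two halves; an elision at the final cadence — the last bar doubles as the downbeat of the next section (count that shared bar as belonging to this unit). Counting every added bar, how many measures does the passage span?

12 measures

Basic contrasting period: 3 + 3 = 6 bars.
6 (basic form) + 3 (extra statement) + 3 (link) = 12.
The elision shares a bar with the next section but does not change this unit's count.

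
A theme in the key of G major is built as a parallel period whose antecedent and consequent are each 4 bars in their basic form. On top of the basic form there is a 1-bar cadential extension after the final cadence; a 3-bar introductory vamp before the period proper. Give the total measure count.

12 measures

Basic parallel period: 4 + 4 = 8 bars.
8 (basic form) + 1 (cadential extension) + 3 (introduction) = 12.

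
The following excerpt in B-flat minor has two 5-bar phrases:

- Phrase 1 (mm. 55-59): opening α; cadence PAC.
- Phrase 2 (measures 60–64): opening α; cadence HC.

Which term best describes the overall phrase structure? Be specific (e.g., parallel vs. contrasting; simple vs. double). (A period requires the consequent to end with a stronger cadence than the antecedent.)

phrase group

The second phrase closes with a half cadence, which is not stronger than the first phrase's perfect authentic cadence; without a weak→strong cadential pair there is no antecedent–consequent relationship, so this is a phrase group rather than a period.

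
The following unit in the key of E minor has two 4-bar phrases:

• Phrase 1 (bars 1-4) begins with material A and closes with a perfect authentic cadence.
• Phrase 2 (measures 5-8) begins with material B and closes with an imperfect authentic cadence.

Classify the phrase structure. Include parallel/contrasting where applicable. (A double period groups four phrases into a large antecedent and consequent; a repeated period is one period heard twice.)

phrase group

The second phrase closes with an imperfect authentic cadence, which is not stronger than the first phrase's perfect authentic cadence; without a weak→strong cadential pair there is no antecedent–consequent relationship, so this is a phrase group rather than a period.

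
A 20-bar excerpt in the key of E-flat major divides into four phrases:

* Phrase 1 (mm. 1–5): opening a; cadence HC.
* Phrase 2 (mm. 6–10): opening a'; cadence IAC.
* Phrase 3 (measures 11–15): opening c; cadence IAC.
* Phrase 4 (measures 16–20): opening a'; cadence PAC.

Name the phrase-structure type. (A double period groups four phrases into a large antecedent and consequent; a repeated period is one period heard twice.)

Four phrases in two halves: the first half (bars 1–10) ends with an imperfect authentic cadence, the second (mm. 11–20) with a perfect authentic cadence — a large antecedent–consequent pair, i.e. a double period.
Phrase 3 begins with different material from phrase 1, making it contrasting.

contrasting double period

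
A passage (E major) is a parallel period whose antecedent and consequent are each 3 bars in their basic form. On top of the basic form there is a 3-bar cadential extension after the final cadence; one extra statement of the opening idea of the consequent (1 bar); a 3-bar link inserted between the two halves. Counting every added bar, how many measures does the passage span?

13 measures

Basic parallel period: 3 + 3 = 6 bars.
6 (basic form) + 3 (cadential extension) + 1 (extra statement) + 3 (link) = 13.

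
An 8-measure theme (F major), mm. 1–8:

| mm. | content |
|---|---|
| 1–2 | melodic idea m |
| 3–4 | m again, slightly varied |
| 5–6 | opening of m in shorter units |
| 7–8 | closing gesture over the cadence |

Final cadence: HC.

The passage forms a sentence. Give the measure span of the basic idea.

measures 1–2

The presentation of a sentence is the basic idea (mm. 1-2) plus its repetition (measures 3-4); the basic idea is therefore mm. 1–2.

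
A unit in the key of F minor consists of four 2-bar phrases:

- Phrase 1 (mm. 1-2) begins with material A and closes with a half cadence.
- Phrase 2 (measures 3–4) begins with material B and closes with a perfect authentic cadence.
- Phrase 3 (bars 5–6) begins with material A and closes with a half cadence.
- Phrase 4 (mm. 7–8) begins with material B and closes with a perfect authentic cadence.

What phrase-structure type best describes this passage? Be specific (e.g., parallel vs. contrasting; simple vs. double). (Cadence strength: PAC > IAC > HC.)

The cadence pattern HC–PAC–HC–PAC is weak–strong twice, and phrases 3–4 restate phrases 1–2: a period heard twice, not a double period (which would end weakly at phrase 2).

repeated period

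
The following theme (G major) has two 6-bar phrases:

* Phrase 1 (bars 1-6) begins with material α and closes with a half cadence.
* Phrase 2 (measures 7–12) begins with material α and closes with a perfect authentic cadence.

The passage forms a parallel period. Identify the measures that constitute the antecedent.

measures 1–6

The antecedent is the phrase ending with the weaker cadence (half cadence, phrase 1) and the consequent the one ending more conclusively (perfect authentic cadence, phrase 2); the antecedent is mm. 1-6.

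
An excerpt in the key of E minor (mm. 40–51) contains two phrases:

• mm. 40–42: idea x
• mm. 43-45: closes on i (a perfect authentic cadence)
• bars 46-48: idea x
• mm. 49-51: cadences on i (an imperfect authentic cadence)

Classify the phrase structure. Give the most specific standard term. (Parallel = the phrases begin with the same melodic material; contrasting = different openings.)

The second phrase closes with an imperfect authentic cadence, which is not stronger than the first phrase's perfect authentic cadence; without a weak→strong cadential pair there is no antecedent–consequent relationship, so this is a phrase group rather than a period.

phrase group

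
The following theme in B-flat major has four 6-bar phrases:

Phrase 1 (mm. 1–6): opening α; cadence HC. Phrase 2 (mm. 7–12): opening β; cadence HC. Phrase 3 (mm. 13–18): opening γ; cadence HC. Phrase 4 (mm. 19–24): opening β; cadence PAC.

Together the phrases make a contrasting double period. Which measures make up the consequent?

In a double period the first pair of phrases (ending half cadence) is the large antecedent and the second pair (ending perfect authentic cadence) is the large consequent; the consequent is measures 13–24.

measures 13–24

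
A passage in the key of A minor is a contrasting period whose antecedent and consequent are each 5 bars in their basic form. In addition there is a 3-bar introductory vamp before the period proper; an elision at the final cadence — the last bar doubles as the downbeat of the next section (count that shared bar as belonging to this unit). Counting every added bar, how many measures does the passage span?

Basic contrasting period: 5 + 5 = 10 bars.
10 (basic form) + 3 (introduction) = 13.
The elision shares a bar with the next section but does not change this unit's count.

13 measures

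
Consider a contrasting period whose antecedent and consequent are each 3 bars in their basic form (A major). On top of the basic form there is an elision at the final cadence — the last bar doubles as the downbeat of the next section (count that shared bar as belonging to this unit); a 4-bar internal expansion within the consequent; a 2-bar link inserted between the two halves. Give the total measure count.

12 measures

Basic contrasting period: 3 + 3 = 6 bars.
6 (basic form) + 4 (internal expansion) + 2 (link) = 12.
The elision shares a bar with the next section but does not change this unit's count.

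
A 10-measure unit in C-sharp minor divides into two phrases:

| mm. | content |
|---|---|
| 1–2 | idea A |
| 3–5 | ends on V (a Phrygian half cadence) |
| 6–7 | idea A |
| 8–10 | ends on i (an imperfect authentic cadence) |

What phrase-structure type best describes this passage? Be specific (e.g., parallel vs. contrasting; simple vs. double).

parallel period

Phrase 1 ends with a Phrygian half cadence (weaker) and phrase 2 with an imperfect authentic cadence (stronger): antecedent + consequent = a period.
The two phrases open with the same material (A / A), so the period is parallel.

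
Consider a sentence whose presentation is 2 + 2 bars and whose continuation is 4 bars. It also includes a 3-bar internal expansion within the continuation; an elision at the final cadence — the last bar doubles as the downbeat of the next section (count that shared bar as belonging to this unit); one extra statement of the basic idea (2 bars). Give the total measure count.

13 measures

Basic sentence: 2 + 2 + 4 = 8 bars.
8 (basic form) + 3 (internal expansion) + 2 (extra statement) = 13.
The elision shares a bar with the next section but does not change this unit's count.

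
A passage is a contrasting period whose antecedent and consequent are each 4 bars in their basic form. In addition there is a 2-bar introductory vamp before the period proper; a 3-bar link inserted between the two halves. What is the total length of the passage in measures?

13 measures

Basic contrasting period: 4 + 4 = 8 bars.
8 (basic form) + 2 (introduction) + 3 (link) = 13.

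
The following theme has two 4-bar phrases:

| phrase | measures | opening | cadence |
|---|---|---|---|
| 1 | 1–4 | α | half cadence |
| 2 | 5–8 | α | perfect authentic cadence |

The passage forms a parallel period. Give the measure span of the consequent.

The phrase ending with the weaker cadence (half cadence) is the antecedent; the one ending more conclusively (perfect authentic cadence) is the consequent. The consequent is measures 5–8.

measures 5–8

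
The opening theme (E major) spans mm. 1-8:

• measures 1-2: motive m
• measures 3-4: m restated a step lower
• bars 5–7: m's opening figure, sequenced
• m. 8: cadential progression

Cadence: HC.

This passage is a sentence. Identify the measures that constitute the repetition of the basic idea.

The presentation of a sentence is the basic idea (bars 1–2) plus its repetition (measures 3–4); the repetition of the basic idea is therefore measures 3–4.

measures 3–4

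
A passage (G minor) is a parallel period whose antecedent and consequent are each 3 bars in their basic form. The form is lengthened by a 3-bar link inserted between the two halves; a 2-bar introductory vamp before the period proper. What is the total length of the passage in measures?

11 measures

Basic parallel period: 3 + 3 = 6 bars.
6 (basic form) + 3 (link) + 2 (introduction) = 11.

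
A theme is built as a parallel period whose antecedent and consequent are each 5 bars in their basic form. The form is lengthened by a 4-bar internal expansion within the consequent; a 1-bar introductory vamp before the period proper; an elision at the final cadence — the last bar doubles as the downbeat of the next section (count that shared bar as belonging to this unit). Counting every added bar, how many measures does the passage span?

15 measures

Basic parallel period: 5 + 5 = 10 bars.
10 (basic form) + 4 (internal expansion) + 1 (introduction) = 15.
The elision shares a bar with the next section but does not change this unit's count.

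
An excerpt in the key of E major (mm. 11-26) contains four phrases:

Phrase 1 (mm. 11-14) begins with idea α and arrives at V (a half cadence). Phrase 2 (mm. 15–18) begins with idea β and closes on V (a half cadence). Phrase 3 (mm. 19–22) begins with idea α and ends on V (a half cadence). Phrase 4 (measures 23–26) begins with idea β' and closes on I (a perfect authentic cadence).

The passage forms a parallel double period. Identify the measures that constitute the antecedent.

In a double period the four phrases pair into a large antecedent (phrases 1–2, ending half cadence) and a large consequent (phrases 3–4, ending perfect authentic cadence). The antecedent spans mm. 11–18.

measures 11–18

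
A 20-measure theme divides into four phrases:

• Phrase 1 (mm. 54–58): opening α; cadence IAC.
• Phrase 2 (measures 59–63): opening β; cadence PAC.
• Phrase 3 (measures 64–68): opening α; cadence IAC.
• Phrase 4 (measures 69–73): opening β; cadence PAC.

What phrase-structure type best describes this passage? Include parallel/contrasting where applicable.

repeated period

The cadence pattern IAC–PAC–IAC–PAC is weak–strong twice, and phrases 3–4 restate phrases 1–2: a period heard twice, not a double period (which would end weakly at phrase 2).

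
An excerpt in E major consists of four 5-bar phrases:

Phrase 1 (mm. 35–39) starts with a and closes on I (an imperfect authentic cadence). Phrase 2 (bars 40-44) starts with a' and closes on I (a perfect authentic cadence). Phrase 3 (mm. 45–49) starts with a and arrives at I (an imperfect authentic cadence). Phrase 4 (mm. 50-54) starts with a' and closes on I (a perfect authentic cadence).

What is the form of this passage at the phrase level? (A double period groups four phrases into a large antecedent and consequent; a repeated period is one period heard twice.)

The cadence pattern IAC–PAC–IAC–PAC is weak–strong twice, and phrases 3–4 restate phrases 1–2: a period heard twice, not a double period (which would end weakly at phrase 2).

repeated period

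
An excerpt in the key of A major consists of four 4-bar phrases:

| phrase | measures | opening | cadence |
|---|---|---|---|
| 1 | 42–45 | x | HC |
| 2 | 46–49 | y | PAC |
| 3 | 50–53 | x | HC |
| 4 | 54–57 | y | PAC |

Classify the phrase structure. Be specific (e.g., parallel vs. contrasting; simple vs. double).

The cadence pattern HC–PAC–HC–PAC is weak–strong twice, and phrases 3–4 restate phrases 1–2: a period heard twice, not a double period (which would end weakly at phrase 2).

repeated period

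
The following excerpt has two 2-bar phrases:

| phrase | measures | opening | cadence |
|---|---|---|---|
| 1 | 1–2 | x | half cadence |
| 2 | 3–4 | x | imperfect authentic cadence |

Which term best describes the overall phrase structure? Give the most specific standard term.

Phrase 1 ends with a half cadence (weaker) and phrase 2 with an imperfect authentic cadence (stronger): antecedent + consequent = a period.
The two phrases open with the same material (x / x), so the period is parallel.

parallel period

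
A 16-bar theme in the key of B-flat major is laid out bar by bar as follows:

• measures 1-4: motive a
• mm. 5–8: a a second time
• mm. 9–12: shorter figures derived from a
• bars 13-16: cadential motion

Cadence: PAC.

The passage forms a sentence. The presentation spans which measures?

The presentation of a sentence is the basic idea (measures 1-4) plus its repetition (measures 5–8); the presentation is therefore mm. 1-8.

measures 1–8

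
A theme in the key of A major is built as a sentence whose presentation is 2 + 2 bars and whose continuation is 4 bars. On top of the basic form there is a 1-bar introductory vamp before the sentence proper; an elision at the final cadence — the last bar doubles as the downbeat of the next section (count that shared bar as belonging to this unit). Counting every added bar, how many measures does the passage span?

9 measures

Basic sentence: 2 + 2 + 4 = 8 bars.
8 (basic form) + 1 (introduction) = 9.
The elision shares a bar with the next section but does not change this unit's count.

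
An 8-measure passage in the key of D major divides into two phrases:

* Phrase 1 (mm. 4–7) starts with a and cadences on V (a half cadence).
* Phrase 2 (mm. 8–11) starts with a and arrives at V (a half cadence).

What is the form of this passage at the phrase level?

repeated phrase

Both phrases have the same opening (a) and the same cadence (half cadence): the second is a restatement, not a consequent, so this is a repeated phrase rather than a period.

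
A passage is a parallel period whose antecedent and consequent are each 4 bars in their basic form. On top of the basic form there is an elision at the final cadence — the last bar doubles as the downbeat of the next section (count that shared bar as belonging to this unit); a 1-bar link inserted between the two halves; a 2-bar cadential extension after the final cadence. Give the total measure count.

11 measures

Basic parallel period: 4 + 4 = 8 bars.
8 (basic form) + 1 (link) + 2 (cadential extension) = 11.
The elision shares a bar with the next section but does not change this unit's count.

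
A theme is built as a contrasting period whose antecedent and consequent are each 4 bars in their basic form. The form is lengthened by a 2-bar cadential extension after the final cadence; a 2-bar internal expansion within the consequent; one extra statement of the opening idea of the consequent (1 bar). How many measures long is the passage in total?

13 measures

Basic contrasting period: 4 + 4 = 8 bars.
8 (basic form) + 2 (cadential extension) + 2 (internal expansion) + 1 (extra statement) = 13.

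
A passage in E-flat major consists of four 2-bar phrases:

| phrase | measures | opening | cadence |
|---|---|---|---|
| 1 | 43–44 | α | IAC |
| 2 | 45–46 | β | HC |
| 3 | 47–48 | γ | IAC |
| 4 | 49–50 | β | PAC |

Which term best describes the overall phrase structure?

contrasting double period

Four phrases in two halves: the first half (bars 43–46) ends with a half cadence, the second (bars 47-50) with a perfect authentic cadence — a large antecedent–consequent pair, i.e. a double period.
Phrase 3 begins with different material from phrase 1, making it contrasting.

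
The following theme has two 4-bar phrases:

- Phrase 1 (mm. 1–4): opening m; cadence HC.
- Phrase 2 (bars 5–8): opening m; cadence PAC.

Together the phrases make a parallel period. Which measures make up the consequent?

measures 5–8

The phrase ending with the weaker cadence (half cadence) is the antecedent; the one ending more conclusively (perfect authentic cadence) is the consequent. The consequent is measures 5–8.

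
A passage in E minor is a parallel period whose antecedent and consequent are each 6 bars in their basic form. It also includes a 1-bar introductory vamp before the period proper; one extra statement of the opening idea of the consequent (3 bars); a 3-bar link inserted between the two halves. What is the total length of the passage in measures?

19 measures

Basic parallel period: 6 + 6 = 12 bars.
12 (basic form) + 1 (introduction) + 3 (extra statement) + 3 (link) = 19.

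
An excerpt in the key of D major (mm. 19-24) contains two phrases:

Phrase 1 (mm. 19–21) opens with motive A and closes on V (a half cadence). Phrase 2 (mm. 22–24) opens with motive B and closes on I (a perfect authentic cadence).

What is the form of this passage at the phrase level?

Phrase 1 ends with a half cadence (weaker) and phrase 2 with a perfect authentic cadence (stronger): antecedent + consequent = a period.
The two phrases open with different material (A / B), so the period is contrasting.

contrasting period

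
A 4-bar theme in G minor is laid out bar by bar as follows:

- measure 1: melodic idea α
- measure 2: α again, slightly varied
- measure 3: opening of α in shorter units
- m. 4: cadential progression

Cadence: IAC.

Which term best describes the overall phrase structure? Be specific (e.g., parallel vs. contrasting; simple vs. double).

sentence

Basic idea (bar 1) + its repetition (m. 2) form the presentation; fragmentation and cadence (bars 3–4) form the continuation — the 4-bar whole is a sentence.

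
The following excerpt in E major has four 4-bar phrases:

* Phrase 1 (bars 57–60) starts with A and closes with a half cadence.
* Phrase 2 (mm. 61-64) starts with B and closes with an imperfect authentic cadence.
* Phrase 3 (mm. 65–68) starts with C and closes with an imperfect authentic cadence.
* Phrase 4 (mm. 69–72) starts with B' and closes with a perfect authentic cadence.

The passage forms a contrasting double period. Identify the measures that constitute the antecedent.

In a double period the four phrases pair into a large antecedent (phrases 1–2, ending imperfect authentic cadence) and a large consequent (phrases 3–4, ending perfect authentic cadence). The antecedent spans mm. 57–64.

measures 57–64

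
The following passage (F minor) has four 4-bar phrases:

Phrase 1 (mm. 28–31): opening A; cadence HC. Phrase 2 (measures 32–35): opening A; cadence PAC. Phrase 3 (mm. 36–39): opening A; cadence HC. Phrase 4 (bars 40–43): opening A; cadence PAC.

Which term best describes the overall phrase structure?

repeated period

The cadence pattern HC–PAC–HC–PAC is weak–strong twice, and phrases 3–4 restate phrases 1–2: a period heard twice, not a double period (which would end weakly at phrase 2).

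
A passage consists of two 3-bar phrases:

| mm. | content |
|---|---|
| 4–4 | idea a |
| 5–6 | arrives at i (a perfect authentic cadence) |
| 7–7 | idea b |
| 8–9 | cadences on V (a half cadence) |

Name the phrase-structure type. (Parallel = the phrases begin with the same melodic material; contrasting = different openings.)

The second phrase closes with a half cadence, which is not stronger than the first phrase's perfect authentic cadence; without a weak→strong cadential pair there is no antecedent–consequent relationship, so this is a phrase group rather than a period.

phrase group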